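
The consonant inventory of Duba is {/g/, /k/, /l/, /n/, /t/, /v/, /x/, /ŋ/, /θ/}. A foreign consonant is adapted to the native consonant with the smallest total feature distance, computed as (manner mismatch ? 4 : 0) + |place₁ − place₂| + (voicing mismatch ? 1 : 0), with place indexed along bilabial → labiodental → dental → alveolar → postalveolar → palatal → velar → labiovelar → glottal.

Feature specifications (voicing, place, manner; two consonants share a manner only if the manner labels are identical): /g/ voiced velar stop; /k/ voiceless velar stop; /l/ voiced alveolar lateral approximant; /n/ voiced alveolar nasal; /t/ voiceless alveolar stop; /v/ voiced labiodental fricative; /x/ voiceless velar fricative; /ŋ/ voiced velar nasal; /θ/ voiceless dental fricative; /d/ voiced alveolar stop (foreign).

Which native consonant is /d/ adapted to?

t

/t/ is closest: same manner (stop), place distance 0 (alveolar→alveolar), voicing differs (+1); total 1. Next closest is /g/ at distance 3.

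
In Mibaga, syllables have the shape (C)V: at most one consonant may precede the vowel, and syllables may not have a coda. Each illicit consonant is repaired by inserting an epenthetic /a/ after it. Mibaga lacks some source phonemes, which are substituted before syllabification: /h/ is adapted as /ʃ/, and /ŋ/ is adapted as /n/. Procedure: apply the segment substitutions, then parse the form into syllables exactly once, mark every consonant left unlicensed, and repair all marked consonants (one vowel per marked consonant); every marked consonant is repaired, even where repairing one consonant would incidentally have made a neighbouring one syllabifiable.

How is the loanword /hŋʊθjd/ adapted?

Substitution: /h/ → /ʃ/, /ŋ/ → /n/, giving /ʃnʊθjd/.
The consonants /ʃ/, /θ/, /j/, /d/ cannot be parsed into a legal (C)V syllable (no codas are permitted; onsets are limited to one consonant).
Epenthesis after each stranded consonant: /ʃ/ → /ʃa/, /θ/ → /θa/, /j/ → /ja/, /d/ → /da/.

ʃanʊθajada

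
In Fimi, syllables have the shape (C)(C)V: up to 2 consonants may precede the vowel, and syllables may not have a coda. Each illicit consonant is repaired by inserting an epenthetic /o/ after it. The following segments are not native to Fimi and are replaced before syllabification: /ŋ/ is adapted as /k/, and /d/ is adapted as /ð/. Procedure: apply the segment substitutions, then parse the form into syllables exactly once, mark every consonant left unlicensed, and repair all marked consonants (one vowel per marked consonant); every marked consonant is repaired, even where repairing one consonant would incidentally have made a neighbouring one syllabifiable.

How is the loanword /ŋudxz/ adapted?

kuðoxozo

Substitution: /ŋ/ → /k/, /d/ → /ð/, giving /kuðxz/.
Syllabifying with onset maximization leaves /ð/, /x/, /z/ stranded (no codas are permitted; onsets may contain at most 2 consonants).
Inserting the epenthetic vowel yields /ð/ → /ðo/, /x/ → /xo/, /z/ → /zo/.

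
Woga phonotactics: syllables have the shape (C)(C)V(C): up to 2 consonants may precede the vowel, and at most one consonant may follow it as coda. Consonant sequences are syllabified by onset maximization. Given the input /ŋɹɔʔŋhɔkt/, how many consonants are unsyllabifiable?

The consonants /t/ cannot be parsed into a legal (C)(C)V(C) syllable (at most one coda consonant is licensed; onsets may contain at most 2 consonants).

1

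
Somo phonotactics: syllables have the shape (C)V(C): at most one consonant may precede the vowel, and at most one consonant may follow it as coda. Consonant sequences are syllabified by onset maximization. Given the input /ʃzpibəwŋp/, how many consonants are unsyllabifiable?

Syllabifying with onset maximization leaves /ʃ/, /z/, /ŋ/, /p/ stranded (at most one coda consonant is licensed; onsets are limited to one consonant).

4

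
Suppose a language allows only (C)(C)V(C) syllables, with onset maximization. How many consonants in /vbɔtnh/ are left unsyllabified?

2

Syllabifying with onset maximization leaves /n/, /h/ stranded (at most one coda consonant is licensed; onsets may contain at most 2 consonants).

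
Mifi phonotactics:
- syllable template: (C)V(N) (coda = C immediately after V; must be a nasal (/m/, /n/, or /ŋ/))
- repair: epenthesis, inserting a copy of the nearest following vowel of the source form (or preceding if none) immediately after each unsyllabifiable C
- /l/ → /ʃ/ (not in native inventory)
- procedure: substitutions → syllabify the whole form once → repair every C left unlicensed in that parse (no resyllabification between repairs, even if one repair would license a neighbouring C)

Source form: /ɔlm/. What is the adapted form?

ɔʃɔmɔ

Substitution: /l/ → /ʃ/, giving /ɔʃm/.
Under (C)V(N), the unsyllabifiable consonants are /ʃ/, /m/ (only a nasal (/m/, /n/, or /ŋ/) is licensed in coda position; onsets are limited to one consonant).
Each unlicensed consonant becomes the onset of a new syllable: /ʃ/ → /ʃɔ/, /m/ → /mɔ/.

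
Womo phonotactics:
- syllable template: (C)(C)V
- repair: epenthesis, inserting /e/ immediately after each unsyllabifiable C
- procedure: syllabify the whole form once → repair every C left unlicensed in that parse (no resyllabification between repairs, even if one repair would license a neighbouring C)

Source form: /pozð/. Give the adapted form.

Syllabifying with onset maximization leaves /z/, /ð/ stranded (no codas are permitted; onsets may contain at most 2 consonants).
Epenthesis after each stranded consonant: /z/ → /ze/, /ð/ → /ðe/.

pozeðe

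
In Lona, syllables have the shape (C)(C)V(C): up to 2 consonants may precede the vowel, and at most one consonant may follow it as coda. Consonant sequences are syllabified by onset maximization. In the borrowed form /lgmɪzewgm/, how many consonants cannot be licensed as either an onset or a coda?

3

The consonants /l/, /g/, /m/ cannot be parsed into a legal (C)(C)V(C) syllable (at most one coda consonant is licensed; onsets may contain at most 2 consonants).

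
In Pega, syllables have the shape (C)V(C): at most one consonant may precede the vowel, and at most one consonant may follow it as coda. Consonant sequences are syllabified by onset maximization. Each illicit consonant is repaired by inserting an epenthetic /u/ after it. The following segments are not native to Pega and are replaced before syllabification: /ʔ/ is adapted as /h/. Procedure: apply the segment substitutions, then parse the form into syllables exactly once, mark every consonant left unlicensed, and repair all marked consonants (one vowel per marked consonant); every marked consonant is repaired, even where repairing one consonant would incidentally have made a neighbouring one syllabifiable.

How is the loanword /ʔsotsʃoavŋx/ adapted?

husotsuʃoavŋuxu

Substitution: /ʔ/ → /h/, giving /hsotsʃoavŋx/.
Syllabifying with onset maximization leaves /h/, /s/, /ŋ/, /x/ stranded (at most one coda consonant is licensed; onsets are limited to one consonant).
Inserting the epenthetic vowel yields /h/ → /hu/, /s/ → /su/, /ŋ/ → /ŋu/, /x/ → /xu/.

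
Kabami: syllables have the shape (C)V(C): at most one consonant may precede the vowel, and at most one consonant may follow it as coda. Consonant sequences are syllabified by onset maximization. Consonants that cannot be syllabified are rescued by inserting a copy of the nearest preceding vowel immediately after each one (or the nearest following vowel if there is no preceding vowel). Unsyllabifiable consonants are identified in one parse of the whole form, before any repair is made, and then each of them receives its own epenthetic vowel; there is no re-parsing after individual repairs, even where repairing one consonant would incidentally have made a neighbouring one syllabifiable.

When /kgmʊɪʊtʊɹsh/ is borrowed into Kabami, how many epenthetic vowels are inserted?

The unsyllabifiable consonants are /k/, /g/, /s/, /h/; each receives one epenthetic vowel.

4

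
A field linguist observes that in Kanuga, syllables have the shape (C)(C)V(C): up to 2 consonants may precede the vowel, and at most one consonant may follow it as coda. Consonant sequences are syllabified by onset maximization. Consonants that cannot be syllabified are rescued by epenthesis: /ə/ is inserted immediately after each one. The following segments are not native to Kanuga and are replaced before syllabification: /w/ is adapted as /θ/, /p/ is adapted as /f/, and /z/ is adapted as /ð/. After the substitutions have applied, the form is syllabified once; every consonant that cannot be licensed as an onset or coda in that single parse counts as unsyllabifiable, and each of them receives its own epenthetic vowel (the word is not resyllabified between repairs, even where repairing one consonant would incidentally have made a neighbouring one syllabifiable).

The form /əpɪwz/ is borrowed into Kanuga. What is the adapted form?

Substitution: /p/ → /f/, /w/ → /θ/, /z/ → /ð/, giving /əfɪθð/.
Syllabifying with onset maximization leaves /ð/ stranded (at most one coda consonant is licensed; onsets may contain at most 2 consonants).
Epenthesis after each stranded consonant: /ð/ → /ðə/.

əfɪθðə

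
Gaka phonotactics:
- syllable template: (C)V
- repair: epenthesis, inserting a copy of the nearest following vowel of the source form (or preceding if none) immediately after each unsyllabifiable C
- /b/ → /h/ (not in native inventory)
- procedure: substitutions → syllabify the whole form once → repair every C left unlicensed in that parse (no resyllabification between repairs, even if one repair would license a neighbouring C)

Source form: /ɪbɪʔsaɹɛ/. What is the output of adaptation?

ɪhɪʔasaɹɛ

Substitution: /b/ → /h/, giving /ɪhɪʔsaɹɛ/.
The consonants /ʔ/ cannot be parsed into a legal (C)V syllable (no codas are permitted; onsets are limited to one consonant).
Each unlicensed consonant becomes the onset of a new syllable: /ʔ/ → /ʔa/.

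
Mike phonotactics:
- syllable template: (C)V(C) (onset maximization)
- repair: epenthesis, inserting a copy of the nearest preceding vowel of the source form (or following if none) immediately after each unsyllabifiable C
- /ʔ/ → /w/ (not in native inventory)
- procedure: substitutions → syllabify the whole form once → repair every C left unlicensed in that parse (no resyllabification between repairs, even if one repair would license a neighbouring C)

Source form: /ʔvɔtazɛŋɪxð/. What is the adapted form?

wɔvɔtazɛŋɪxðɪ

Substitution: /ʔ/ → /w/, giving /wvɔtazɛŋɪxð/.
Under (C)V(C), the unsyllabifiable consonants are /w/, /ð/ (at most one coda consonant is licensed; onsets are limited to one consonant).
Each unlicensed consonant becomes the onset of a new syllable: /w/ → /wɔ/, /ð/ → /ðɪ/.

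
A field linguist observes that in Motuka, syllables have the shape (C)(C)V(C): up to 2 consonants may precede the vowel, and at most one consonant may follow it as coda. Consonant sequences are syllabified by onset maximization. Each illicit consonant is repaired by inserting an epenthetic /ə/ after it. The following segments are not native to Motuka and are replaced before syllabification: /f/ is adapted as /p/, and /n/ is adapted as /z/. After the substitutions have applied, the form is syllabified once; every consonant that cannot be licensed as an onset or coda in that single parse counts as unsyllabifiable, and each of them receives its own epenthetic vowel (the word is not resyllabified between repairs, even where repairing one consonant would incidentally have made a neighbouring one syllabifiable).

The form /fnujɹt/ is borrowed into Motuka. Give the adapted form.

Substitution: /f/ → /p/, /n/ → /z/, giving /pzujɹt/.
Under (C)(C)V(C), the unsyllabifiable consonants are /ɹ/, /t/ (at most one coda consonant is licensed; onsets may contain at most 2 consonants).
Epenthesis after each stranded consonant: /ɹ/ → /ɹə/, /t/ → /tə/.

pzujɹətə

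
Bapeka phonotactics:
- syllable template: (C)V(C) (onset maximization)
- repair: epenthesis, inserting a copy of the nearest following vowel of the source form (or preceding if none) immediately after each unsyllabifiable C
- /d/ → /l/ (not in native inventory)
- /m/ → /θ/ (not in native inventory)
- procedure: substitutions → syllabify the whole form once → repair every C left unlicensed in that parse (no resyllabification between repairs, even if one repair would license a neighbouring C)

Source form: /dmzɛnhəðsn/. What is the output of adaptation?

lɛθɛzɛnhəðsənə

Substitution: /d/ → /l/, /m/ → /θ/, giving /lθzɛnhəðsn/.
Syllabifying with onset maximization leaves /l/, /θ/, /s/, /n/ stranded (at most one coda consonant is licensed; onsets are limited to one consonant).
Each unlicensed consonant becomes the onset of a new syllable: /l/ → /lɛ/, /θ/ → /θɛ/, /s/ → /sə/, /n/ → /nə/.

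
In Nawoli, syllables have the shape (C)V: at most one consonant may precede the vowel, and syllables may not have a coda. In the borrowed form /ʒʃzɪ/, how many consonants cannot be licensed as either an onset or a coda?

2

Syllabifying with onset maximization leaves /ʒ/, /ʃ/ stranded (no codas are permitted; onsets are limited to one consonant).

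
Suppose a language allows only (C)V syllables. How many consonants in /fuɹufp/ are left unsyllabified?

2

Syllabifying with onset maximization leaves /f/, /p/ stranded (no codas are permitted; onsets are limited to one consonant).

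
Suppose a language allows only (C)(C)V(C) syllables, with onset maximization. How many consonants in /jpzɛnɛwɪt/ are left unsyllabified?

Syllabifying with onset maximization leaves /j/ stranded (at most one coda consonant is licensed; onsets may contain at most 2 consonants).

1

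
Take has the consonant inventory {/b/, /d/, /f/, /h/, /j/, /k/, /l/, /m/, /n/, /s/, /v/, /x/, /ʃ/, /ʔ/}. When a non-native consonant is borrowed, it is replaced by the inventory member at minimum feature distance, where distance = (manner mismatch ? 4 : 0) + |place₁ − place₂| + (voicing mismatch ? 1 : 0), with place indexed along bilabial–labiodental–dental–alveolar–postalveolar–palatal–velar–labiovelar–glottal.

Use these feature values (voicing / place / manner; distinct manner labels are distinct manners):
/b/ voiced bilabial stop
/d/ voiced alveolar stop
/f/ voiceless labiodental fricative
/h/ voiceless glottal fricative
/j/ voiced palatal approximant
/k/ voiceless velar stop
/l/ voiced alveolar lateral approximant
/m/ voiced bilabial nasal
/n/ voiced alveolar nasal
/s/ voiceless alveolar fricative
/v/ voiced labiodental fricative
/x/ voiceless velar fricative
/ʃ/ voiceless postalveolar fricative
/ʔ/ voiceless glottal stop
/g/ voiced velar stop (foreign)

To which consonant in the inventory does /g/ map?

/k/ is closest: same manner (stop), place distance 0 (velar→velar), voicing differs (+1); total 1. Next closest is /d/ at distance 3.

k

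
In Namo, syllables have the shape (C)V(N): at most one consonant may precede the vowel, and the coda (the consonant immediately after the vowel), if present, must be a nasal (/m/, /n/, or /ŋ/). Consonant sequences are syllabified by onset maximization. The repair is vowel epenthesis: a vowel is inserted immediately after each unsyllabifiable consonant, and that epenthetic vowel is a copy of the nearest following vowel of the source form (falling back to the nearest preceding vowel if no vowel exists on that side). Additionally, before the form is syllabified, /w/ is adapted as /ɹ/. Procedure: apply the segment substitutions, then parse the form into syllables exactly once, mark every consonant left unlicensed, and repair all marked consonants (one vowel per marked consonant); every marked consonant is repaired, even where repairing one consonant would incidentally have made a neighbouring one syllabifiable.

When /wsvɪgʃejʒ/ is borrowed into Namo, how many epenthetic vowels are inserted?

5

After substitution the input is /ɹsvɪgʃejʒ/.
The unsyllabifiable consonants are /ɹ/, /s/, /g/, /j/, /ʒ/; each receives one epenthetic vowel.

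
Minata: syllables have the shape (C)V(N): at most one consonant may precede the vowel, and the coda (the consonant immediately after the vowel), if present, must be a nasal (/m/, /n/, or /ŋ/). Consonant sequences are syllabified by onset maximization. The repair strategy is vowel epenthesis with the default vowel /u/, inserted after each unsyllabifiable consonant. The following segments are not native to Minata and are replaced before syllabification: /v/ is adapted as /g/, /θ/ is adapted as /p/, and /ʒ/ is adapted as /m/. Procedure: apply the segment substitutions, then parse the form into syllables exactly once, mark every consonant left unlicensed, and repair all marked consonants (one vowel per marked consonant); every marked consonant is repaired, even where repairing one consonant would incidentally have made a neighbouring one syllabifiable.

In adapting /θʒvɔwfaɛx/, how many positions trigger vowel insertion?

After substitution the input is /pmgɔwfaɛx/.
The unsyllabifiable consonants are /p/, /m/, /w/, /x/; each receives one epenthetic vowel.

4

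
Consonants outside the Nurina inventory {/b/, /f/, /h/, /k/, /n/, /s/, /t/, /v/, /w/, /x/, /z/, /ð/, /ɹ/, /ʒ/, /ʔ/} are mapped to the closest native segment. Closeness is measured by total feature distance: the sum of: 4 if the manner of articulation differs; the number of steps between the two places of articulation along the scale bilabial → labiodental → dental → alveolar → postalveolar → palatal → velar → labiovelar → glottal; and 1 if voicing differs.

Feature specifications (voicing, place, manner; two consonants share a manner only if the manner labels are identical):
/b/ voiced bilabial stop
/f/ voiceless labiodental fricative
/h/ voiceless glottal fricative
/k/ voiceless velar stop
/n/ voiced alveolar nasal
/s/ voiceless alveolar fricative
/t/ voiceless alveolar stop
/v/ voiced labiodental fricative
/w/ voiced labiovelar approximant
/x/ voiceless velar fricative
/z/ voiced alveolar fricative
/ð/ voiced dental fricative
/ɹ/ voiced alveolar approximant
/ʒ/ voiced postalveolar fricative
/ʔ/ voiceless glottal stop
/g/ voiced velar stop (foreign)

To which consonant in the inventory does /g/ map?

k

/k/ is closest: same manner (stop), place distance 0 (velar→velar), voicing differs (+1); total 1. Next closest is /ʔ/ at distance 3.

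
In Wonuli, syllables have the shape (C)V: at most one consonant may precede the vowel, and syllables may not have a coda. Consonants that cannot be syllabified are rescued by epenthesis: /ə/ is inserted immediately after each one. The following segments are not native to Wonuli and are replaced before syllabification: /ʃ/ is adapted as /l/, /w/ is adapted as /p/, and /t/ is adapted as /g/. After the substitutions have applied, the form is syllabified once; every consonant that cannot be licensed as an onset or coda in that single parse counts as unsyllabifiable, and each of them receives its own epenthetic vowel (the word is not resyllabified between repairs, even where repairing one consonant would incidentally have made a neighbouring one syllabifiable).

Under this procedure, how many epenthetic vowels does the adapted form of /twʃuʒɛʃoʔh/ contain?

After substitution the input is /gpluʒɛloʔh/.
The unsyllabifiable consonants are /g/, /p/, /ʔ/, /h/; each receives one epenthetic vowel.

4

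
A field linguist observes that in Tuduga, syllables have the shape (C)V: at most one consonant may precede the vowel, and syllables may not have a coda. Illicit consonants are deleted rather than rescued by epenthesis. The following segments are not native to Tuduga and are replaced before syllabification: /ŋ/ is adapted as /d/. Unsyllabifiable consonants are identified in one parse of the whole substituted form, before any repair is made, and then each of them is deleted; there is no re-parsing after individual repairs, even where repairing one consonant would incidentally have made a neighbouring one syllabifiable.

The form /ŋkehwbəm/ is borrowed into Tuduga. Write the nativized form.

Substitution: /ŋ/ → /d/, giving /dkehwbəm/.
The consonants /d/, /h/, /w/, /m/ cannot be parsed into a legal (C)V syllable (no codas are permitted; onsets are limited to one consonant).
Deletion applies to /d/, /h/, /w/, /m/.

kebə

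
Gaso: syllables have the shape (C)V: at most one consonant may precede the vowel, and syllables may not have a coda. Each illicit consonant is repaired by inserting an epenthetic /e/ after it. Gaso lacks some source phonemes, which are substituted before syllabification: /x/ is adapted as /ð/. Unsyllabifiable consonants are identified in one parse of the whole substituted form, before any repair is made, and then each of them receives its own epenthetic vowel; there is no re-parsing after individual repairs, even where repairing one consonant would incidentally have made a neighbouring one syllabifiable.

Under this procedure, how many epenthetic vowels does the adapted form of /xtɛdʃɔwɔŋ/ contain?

After substitution the input is /ðtɛdʃɔwɔŋ/.
The unsyllabifiable consonants are /ð/, /d/, /ŋ/; each receives one epenthetic vowel.

3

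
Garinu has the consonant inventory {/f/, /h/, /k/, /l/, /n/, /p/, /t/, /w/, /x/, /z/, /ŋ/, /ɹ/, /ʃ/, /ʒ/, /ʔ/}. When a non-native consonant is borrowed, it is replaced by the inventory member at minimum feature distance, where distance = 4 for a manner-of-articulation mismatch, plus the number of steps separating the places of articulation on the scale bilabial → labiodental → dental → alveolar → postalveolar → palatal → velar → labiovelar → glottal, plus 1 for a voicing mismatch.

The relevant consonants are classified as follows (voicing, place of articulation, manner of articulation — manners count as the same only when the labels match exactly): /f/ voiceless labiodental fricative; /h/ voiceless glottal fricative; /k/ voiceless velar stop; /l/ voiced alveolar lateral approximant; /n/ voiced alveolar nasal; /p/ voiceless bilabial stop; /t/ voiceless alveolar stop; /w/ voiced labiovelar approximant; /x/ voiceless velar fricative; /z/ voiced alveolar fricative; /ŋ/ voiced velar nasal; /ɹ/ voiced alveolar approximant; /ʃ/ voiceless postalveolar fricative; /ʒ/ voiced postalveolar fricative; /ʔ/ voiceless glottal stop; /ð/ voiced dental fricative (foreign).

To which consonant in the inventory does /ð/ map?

z

/z/ is closest: same manner (fricative), place distance 1 (dental→alveolar), same voicing; total 1. Next closest is /f/ at distance 2.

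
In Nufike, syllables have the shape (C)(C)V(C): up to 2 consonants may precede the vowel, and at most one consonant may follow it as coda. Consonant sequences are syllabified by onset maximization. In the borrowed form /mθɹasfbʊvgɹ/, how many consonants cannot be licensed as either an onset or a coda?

3

Syllabifying with onset maximization leaves /m/, /g/, /ɹ/ stranded (at most one coda consonant is licensed; onsets may contain at most 2 consonants).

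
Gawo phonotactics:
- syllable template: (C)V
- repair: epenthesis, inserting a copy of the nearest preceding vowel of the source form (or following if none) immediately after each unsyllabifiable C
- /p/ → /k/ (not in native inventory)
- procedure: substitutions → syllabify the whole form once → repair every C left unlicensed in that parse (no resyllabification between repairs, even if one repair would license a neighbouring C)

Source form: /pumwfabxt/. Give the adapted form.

Substitution: /p/ → /k/, giving /kumwfabxt/.
Syllabifying with onset maximization leaves /m/, /w/, /b/, /x/, /t/ stranded (no codas are permitted; onsets are limited to one consonant).
Epenthesis after each stranded consonant: /m/ → /mu/, /w/ → /wu/, /b/ → /ba/, /x/ → /xa/, /t/ → /ta/.

kumuwufabaxata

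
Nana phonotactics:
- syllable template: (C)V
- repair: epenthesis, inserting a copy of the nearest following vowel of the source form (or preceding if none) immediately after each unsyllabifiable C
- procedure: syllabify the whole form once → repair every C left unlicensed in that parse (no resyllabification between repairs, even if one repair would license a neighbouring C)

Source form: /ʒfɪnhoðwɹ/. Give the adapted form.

ʒɪfɪnohoðowoɹo

The consonants /ʒ/, /n/, /ð/, /w/, /ɹ/ cannot be parsed into a legal (C)V syllable (no codas are permitted; onsets are limited to one consonant).
Inserting the epenthetic vowel yields /ʒ/ → /ʒɪ/, /n/ → /no/, /ð/ → /ðo/, /w/ → /wo/, /ɹ/ → /ɹo/.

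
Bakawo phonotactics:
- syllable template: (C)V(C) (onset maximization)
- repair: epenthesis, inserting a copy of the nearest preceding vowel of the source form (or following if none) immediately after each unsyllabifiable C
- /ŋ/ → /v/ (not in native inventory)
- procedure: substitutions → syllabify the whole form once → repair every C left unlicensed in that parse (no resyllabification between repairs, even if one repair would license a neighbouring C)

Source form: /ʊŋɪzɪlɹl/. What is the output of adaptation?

Substitution: /ŋ/ → /v/, giving /ʊvɪzɪlɹl/.
The consonants /ɹ/, /l/ cannot be parsed into a legal (C)V(C) syllable (at most one coda consonant is licensed; onsets are limited to one consonant).
Epenthesis after each stranded consonant: /ɹ/ → /ɹɪ/, /l/ → /lɪ/.

ʊvɪzɪlɹɪlɪ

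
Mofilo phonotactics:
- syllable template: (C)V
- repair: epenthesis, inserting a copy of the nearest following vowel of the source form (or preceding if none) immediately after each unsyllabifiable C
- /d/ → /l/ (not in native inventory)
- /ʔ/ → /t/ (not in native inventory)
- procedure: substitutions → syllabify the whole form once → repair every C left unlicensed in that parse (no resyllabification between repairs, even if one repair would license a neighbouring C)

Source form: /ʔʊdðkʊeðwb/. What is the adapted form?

Substitution: /ʔ/ → /t/, /d/ → /l/, giving /tʊlðkʊeðwb/.
The consonants /l/, /ð/, /ð/, /w/, /b/ cannot be parsed into a legal (C)V syllable (no codas are permitted; onsets are limited to one consonant).
Each unlicensed consonant becomes the onset of a new syllable: /l/ → /lʊ/, /ð/ → /ðʊ/, /ð/ → /ðe/, /w/ → /we/, /b/ → /be/.

tʊlʊðʊkʊeðewebe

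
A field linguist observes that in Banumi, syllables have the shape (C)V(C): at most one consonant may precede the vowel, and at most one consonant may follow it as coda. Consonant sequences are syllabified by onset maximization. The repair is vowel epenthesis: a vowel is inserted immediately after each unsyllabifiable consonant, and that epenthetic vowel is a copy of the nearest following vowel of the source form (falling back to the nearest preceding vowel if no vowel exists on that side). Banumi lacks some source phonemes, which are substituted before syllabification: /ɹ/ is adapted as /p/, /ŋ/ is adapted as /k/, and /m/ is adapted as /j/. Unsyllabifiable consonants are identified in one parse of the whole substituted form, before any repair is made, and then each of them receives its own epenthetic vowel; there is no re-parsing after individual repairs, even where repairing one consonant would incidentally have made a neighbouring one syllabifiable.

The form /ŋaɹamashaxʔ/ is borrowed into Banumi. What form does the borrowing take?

kapajashaxʔa

Substitution: /ŋ/ → /k/, /ɹ/ → /p/, /m/ → /j/, giving /kapajashaxʔ/.
Under (C)V(C), the unsyllabifiable consonants are /ʔ/ (at most one coda consonant is licensed; onsets are limited to one consonant).
Each unlicensed consonant becomes the onset of a new syllable: /ʔ/ → /ʔa/.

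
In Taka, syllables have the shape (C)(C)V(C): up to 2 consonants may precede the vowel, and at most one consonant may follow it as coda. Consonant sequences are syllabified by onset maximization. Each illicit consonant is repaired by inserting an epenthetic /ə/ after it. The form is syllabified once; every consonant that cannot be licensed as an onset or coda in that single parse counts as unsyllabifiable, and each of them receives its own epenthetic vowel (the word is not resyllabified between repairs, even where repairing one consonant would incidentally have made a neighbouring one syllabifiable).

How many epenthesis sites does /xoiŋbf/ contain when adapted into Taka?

2

The unsyllabifiable consonants are /b/, /f/; each receives one epenthetic vowel.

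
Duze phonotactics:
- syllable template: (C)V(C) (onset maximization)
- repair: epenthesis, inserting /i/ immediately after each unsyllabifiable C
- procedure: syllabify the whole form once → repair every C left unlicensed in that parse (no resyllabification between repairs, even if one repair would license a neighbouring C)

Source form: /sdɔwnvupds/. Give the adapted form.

sidɔwnivupdisi

The consonants /s/, /n/, /d/, /s/ cannot be parsed into a legal (C)V(C) syllable (at most one coda consonant is licensed; onsets are limited to one consonant).
Epenthesis after each stranded consonant: /s/ → /si/, /n/ → /ni/, /d/ → /di/, /s/ → /si/.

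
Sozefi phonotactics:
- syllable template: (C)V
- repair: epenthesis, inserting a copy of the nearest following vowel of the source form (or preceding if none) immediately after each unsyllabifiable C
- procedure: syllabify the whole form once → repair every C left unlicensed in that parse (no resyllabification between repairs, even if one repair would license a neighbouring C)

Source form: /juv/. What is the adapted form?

juvu

The consonants /v/ cannot be parsed into a legal (C)V syllable (no codas are permitted; onsets are limited to one consonant).
Inserting the epenthetic vowel yields /v/ → /vu/.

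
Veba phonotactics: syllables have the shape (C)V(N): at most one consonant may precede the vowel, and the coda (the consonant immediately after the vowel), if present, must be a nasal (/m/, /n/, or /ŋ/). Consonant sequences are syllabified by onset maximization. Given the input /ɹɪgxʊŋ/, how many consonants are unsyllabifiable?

1

Syllabifying with onset maximization leaves /g/ stranded (only a nasal (/m/, /n/, or /ŋ/) is licensed in coda position; onsets are limited to one consonant).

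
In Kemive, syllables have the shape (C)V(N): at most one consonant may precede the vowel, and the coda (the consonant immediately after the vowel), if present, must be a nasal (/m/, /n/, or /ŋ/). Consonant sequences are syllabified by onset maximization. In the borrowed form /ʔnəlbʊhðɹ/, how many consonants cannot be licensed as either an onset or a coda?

5

The consonants /ʔ/, /l/, /h/, /ð/, /ɹ/ cannot be parsed into a legal (C)V(N) syllable (only a nasal (/m/, /n/, or /ŋ/) is licensed in coda position; onsets are limited to one consonant).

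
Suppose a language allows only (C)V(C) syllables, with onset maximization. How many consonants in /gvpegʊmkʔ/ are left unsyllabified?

4

Under (C)V(C), the unsyllabifiable consonants are /g/, /v/, /k/, /ʔ/ (at most one coda consonant is licensed; onsets are limited to one consonant).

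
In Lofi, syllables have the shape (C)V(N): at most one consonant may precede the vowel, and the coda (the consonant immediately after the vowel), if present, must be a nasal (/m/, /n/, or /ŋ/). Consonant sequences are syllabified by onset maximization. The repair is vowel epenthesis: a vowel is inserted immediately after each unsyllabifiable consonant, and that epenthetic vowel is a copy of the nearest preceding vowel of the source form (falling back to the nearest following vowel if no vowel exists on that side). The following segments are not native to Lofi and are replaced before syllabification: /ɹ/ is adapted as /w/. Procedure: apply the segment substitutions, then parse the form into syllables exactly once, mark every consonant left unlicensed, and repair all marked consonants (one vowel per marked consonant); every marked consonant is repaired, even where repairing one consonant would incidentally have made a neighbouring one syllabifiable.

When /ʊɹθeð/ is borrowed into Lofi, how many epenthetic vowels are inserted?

After substitution the input is /ʊwθeð/.
The unsyllabifiable consonants are /w/, /ð/; each receives one epenthetic vowel.

2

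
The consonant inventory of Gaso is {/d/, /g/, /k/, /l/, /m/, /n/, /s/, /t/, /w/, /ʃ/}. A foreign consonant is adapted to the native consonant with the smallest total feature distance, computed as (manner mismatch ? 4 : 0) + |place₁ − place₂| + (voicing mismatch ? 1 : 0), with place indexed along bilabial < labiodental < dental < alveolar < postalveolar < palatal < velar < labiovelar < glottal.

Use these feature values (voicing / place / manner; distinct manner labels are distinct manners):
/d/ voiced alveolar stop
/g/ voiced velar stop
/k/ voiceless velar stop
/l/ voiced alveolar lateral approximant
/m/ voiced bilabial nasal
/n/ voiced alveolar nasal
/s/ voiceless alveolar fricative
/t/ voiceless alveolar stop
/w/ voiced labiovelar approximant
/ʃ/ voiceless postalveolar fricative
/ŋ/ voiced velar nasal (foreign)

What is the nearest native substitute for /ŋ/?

/n/ is closest: same manner (nasal), place distance 3 (velar→alveolar), same voicing; total 3. Next closest is /g/ at distance 4.

n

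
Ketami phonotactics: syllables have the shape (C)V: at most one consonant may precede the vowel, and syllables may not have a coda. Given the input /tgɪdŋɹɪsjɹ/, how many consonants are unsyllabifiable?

6

Under (C)V, the unsyllabifiable consonants are /t/, /d/, /ŋ/, /s/, /j/, /ɹ/ (no codas are permitted; onsets are limited to one consonant).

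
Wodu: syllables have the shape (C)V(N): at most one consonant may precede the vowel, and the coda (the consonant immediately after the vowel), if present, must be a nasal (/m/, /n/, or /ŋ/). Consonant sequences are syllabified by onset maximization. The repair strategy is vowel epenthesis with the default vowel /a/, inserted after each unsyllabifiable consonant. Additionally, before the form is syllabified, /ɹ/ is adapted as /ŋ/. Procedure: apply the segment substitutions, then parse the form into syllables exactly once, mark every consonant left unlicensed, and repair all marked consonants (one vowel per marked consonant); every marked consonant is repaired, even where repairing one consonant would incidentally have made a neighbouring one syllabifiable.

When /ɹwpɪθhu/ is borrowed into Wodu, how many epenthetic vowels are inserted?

After substitution the input is /ŋwpɪθhu/.
The unsyllabifiable consonants are /ŋ/, /w/, /θ/; each receives one epenthetic vowel.

3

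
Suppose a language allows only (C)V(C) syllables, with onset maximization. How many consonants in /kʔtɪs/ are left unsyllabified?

2

The consonants /k/, /ʔ/ cannot be parsed into a legal (C)V(C) syllable (at most one coda consonant is licensed; onsets are limited to one consonant).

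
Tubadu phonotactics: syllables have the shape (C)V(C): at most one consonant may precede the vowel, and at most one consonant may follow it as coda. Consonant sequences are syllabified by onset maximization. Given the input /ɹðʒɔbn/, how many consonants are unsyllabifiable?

3

The consonants /ɹ/, /ð/, /n/ cannot be parsed into a legal (C)V(C) syllable (at most one coda consonant is licensed; onsets are limited to one consonant).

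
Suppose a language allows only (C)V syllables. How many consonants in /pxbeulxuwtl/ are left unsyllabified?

6

The consonants /p/, /x/, /l/, /w/, /t/, /l/ cannot be parsed into a legal (C)V syllable (no codas are permitted; onsets are limited to one consonant).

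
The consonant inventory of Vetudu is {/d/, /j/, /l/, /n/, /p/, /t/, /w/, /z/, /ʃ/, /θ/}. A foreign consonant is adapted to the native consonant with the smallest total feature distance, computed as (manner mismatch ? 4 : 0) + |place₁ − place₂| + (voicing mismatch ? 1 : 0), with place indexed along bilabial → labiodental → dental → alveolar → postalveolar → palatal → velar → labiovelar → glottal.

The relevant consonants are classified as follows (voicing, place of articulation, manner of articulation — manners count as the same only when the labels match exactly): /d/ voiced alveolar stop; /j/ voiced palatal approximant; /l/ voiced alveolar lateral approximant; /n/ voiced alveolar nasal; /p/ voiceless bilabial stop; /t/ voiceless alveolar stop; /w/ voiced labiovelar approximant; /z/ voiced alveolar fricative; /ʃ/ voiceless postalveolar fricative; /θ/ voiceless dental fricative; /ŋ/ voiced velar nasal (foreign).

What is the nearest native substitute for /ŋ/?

n

/n/ is closest: same manner (nasal), place distance 3 (velar→alveolar), same voicing; total 3. Next closest is /j/ at distance 5.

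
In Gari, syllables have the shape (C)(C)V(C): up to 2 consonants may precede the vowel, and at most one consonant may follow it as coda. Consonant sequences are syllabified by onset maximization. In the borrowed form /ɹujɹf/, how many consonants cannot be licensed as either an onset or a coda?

The consonants /ɹ/, /f/ cannot be parsed into a legal (C)(C)V(C) syllable (at most one coda consonant is licensed; onsets may contain at most 2 consonants).

2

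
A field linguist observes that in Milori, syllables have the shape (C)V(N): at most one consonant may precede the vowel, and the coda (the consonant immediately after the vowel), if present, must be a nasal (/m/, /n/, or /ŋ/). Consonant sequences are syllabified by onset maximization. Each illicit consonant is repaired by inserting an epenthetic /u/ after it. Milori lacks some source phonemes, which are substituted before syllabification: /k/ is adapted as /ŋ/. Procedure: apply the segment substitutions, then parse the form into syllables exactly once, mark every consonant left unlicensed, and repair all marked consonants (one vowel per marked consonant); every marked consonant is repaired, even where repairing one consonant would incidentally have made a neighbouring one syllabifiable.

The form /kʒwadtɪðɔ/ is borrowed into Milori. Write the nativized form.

Substitution: /k/ → /ŋ/, giving /ŋʒwadtɪðɔ/.
Syllabifying with onset maximization leaves /ŋ/, /ʒ/, /d/ stranded (only a nasal (/m/, /n/, or /ŋ/) is licensed in coda position; onsets are limited to one consonant).
Inserting the epenthetic vowel yields /ŋ/ → /ŋu/, /ʒ/ → /ʒu/, /d/ → /du/.

ŋuʒuwadutɪðɔ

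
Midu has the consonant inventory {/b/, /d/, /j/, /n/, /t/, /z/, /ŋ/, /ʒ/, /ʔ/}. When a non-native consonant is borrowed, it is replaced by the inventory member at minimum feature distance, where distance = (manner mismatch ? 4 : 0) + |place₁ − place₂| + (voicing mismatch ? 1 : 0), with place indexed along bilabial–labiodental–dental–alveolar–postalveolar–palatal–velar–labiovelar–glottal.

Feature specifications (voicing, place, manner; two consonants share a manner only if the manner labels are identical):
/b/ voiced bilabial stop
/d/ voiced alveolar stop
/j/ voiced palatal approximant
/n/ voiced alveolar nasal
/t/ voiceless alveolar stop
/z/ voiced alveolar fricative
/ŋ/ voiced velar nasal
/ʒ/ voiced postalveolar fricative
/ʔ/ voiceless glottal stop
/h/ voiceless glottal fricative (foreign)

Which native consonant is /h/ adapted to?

ʔ

/ʔ/ is closest: manner differs (fricative→stop, +4), place distance 0 (glottal→glottal), same voicing; total 4. Next closest is /ʒ/ at distance 5.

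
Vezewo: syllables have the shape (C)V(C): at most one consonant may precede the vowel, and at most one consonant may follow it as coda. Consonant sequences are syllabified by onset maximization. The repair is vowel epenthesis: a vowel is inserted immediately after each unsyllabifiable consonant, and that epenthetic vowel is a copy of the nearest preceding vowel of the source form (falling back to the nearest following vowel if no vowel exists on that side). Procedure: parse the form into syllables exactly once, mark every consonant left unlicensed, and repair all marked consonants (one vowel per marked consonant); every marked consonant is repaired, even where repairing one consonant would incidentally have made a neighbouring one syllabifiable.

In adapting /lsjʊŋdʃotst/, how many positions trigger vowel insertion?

5

The unsyllabifiable consonants are /l/, /s/, /d/, /s/, /t/; each receives one epenthetic vowel.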